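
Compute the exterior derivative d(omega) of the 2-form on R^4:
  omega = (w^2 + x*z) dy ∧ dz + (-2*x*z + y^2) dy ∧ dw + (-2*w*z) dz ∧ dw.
d(omega) = (z) dx ∧ dy ∧ dz + (2*w + 2*x) dy ∧ dz ∧ dw + (-2*z) dx ∧ dy ∧ dw

For a 2-form omega = sum_{i<j} g_{ij} dx_i ∧ dx_j, the exterior derivative is
  d(omega) = sum_{i<j} d(g_{ij}) ∧ dx_i ∧ dx_j = sum_{i<j, k} (∂g_{ij}/∂x_k) dx_k ∧ dx_i ∧ dx_j.
Expand each term, using dx_k ∧ dx_i ∧ dx_j = sgn(permutation) dx_{(a)} ∧ dx_{(b)} ∧ dx_{(c)} with (a < b < c) sorted:
  d(w^2 + x*z) includes (∂/∂x)(w^2 + x*z) dx = (z) dx, which multiplied by dy ∧ dz gives (z) dx ∧ dy ∧ dz
  d(w^2 + x*z) includes (∂/∂w)(w^2 + x*z) dw = (2*w) dw, which multiplied by dy ∧ dz gives (2*w) dy ∧ dz ∧ dw
  d(-2*x*z + y^2) includes (∂/∂x)(-2*x*z + y^2) dx = (-2*z) dx, which multiplied by dy ∧ dw gives (-2*z) dx ∧ dy ∧ dw
  d(-2*x*z + y^2) includes (∂/∂z)(-2*x*z + y^2) dz = (-2*x) dz, which multiplied by dy ∧ dw gives (2*x) dy ∧ dz ∧ dw
Collecting like 3-forms: d(omega) = (z) dx ∧ dy ∧ dz + (2*w + 2*x) dy ∧ dz ∧ dw + (-2*z) dx ∧ dy ∧ dw.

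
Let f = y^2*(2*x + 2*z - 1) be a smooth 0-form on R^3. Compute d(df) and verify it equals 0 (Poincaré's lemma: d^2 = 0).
d(df) = 0

Step 1: df = sum_i (∂f/∂x_i) dx_i = (2*y^2) dx + (2*y*(2*x + 2*z - 1)) dy + (2*y^2) dz.
Step 2: Apply d again. Using the 1-form formula, the coefficient of dx ∧ dy in d(df) is ∂^2 f/∂x ∂y - ∂^2 f/∂y ∂x = (4*y) - (4*y) = 0 (equality of mixed partials for smooth f).
Similarly for dx ∧ dz and dy ∧ dz — all coefficients vanish. So d(df) = 0.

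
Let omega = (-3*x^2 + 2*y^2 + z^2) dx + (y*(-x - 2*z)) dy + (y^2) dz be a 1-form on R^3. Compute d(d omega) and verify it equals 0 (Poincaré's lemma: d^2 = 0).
d(d omega) = 0

Step 1: d omega = sum_{i<j} (∂f_j/∂x_i - ∂f_i/∂x_j) dx_i ∧ dx_j:
  coeff of dx ∧ dy: -5*y
  coeff of dx ∧ dz: -2*z
  coeff of dy ∧ dz: 4*y
Step 2: Apply d again to each 2-form coefficient. The only possible 3-form in R^3 is dx ∧ dy ∧ dz, with coefficient
  ∂(coeff of dy∧dz)/∂x - ∂(coeff of dx∧dz)/∂y + ∂(coeff of dx∧dy)/∂z
  = ∂/∂x (4*y) - ∂/∂y (-2*z) + ∂/∂z (-5*y).
Each of these terms simplifies to sums of mixed partials that cancel in pairs. The result is 0 (by equality of mixed partials for smooth functions — Schwarz / Clairaut).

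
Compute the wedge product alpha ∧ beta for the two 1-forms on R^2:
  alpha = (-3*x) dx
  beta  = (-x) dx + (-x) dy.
alpha ∧ beta = (3*x^2) dx ∧ dy

Distribute the wedge, using dx_i ∧ dx_j = -dx_j ∧ dx_i and dx_i ∧ dx_i = 0. For each pair (i, j) with i < j, the coefficient of dx_i ∧ dx_j in alpha ∧ beta is (alpha_i * beta_j - alpha_j * beta_i). Collecting: alpha ∧ beta = (3*x^2) dx ∧ dy.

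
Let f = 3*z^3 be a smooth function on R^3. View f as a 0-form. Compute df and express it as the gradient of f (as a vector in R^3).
df = (0) dx + (0) dy + (9*z^2) dz; grad f = (0, 0, 9*z^2)

For a 0-form f, d f = (∂f/∂x) dx + (∂f/∂y) dy + (∂f/∂z) dz. The components of the vector representation are exactly the entries of grad f in Cartesian coordinates:
  ∂f/∂x = 0
  ∂f/∂y = 0
  ∂f/∂z = 9*z^2.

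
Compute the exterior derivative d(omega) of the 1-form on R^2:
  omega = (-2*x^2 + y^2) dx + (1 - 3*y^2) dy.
d(omega) = (-2*y) dx ∧ dy

For a 1-form omega = sum_i f_i dx_i, the exterior derivative is
  d(omega) = sum_{i < j} (∂f_j/∂x_i - ∂f_i/∂x_j) dx_i ∧ dx_j.
  coefficient of dx ∧ dy: ∂f_2/∂x - ∂f_1/∂y = ∂(1 - 3*y^2)/∂x - ∂(-2*x^2 + y^2)/∂y = -2*y
Assembling: d(omega) = (-2*y) dx ∧ dy.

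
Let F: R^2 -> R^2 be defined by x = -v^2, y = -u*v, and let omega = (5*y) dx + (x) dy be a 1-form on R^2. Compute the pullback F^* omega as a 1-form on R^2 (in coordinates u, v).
F^* omega = (v^3) du + (11*u*v^2) dv

Using F^*(f dg) = (f ∘ F) d(g ∘ F), substitute each coordinate x_i by F_i(u, v) in f_i, and replace dx_i by d F_i = (∂F_i/∂u) du + (∂F_i/∂v) dv.
  For the x component: f_1(F) = -5*u*v; d F_1 = (0) du + (-2*v) dv
  For the y component: f_2(F) = -v^2; d F_2 = (-v) du + (-u) dv
Combining and collecting du, dv coefficients:
  coeff of du: v^3
  coeff of dv: 11*u*v^2
F^* omega = (v^3) du + (11*u*v^2) dv.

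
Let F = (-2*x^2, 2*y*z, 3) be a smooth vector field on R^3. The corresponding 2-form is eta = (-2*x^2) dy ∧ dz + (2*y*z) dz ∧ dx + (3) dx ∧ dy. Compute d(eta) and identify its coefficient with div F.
d(eta) = (-4*x + 2*z) dx ∧ dy ∧ dz; div F = -4*x + 2*z

For a 2-form in R^3 of the form above, applying d gives a 3-form with coefficient ∂P/∂x + ∂Q/∂y + ∂R/∂z:
  ∂P/∂x = -4*x
  ∂Q/∂y = 2*z
  ∂R/∂z = 0
Sum = -4*x + 2*z, which is exactly div F.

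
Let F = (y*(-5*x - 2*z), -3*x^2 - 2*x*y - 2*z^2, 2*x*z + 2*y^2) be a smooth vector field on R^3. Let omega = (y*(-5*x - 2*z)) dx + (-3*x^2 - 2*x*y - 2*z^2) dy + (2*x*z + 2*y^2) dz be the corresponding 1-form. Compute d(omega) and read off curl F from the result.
d(omega) = (4*y + 4*z) dy ∧ dz + (-2*y - 2*z) dz ∧ dx + (-x - 2*y + 2*z) dx ∧ dy; curl F = (4*y + 4*z, -2*y - 2*z, -x - 2*y + 2*z)

d omega = sum_{i<j} (∂f_j/∂x_i - ∂f_i/∂x_j) dx_i ∧ dx_j. Under the identification (dy ∧ dz, dz ∧ dx, dx ∧ dy) ↔ (e_x, e_y, e_z), the coefficients are exactly the components of curl F. Compute:
  ∂R/∂y - ∂Q/∂z = (4*y) - (-4*z) = 4*y + 4*z
  ∂P/∂z - ∂R/∂x = (-2*y) - (2*z) = -2*y - 2*z
  ∂Q/∂x - ∂P/∂y = (-6*x - 2*y) - (-5*x - 2*z) = -x - 2*y + 2*z.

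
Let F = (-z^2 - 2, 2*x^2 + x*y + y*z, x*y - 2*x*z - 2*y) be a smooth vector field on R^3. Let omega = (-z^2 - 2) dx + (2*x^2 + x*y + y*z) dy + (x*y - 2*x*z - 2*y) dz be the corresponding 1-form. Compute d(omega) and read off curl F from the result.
d(omega) = (x - y - 2) dy ∧ dz + (-y) dz ∧ dx + (4*x + y) dx ∧ dy; curl F = (x - y - 2, -y, 4*x + y)

d omega = sum_{i<j} (∂f_j/∂x_i - ∂f_i/∂x_j) dx_i ∧ dx_j. Under the identification (dy ∧ dz, dz ∧ dx, dx ∧ dy) ↔ (e_x, e_y, e_z), the coefficients are exactly the components of curl F. Compute:
  ∂R/∂y - ∂Q/∂z = (x - 2) - (y) = x - y - 2
  ∂P/∂z - ∂R/∂x = (-2*z) - (y - 2*z) = -y
  ∂Q/∂x - ∂P/∂y = (4*x + y) - (0) = 4*x + y.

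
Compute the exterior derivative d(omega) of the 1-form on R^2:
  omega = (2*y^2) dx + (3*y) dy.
d(omega) = (-4*y) dx ∧ dy

For a 1-form omega = sum_i f_i dx_i, the exterior derivative is
  d(omega) = sum_{i < j} (∂f_j/∂x_i - ∂f_i/∂x_j) dx_i ∧ dx_j.
  coefficient of dx ∧ dy: ∂f_2/∂x - ∂f_1/∂y = ∂(3*y)/∂x - ∂(2*y^2)/∂y = -4*y
Assembling: d(omega) = (-4*y) dx ∧ dy.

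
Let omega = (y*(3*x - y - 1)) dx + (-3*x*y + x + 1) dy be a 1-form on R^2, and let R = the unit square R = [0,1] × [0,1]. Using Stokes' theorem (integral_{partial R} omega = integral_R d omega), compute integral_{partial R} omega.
integral_(partial R) omega = 0

Stokes: integral_partial_R omega = integral_R d omega with d omega = (∂Q/∂x - ∂P/∂y) dx ∧ dy.
  ∂Q/∂x = 1 - 3*y
  ∂P/∂y = 3*x - 2*y - 1
  integrand = ∂Q/∂x - ∂P/∂y = -3*x - y + 2.
Integrating over R: integral_0^1 integral_0^1 (-3*x - y + 2) dx dy = 0.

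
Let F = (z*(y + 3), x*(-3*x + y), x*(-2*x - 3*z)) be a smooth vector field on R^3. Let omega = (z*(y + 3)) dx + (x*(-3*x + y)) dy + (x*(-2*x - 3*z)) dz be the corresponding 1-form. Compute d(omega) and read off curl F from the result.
d(omega) = (0) dy ∧ dz + (4*x + y + 3*z + 3) dz ∧ dx + (-6*x + y - z) dx ∧ dy; curl F = (0, 4*x + y + 3*z + 3, -6*x + y - z)

d omega = sum_{i<j} (∂f_j/∂x_i - ∂f_i/∂x_j) dx_i ∧ dx_j. Under the identification (dy ∧ dz, dz ∧ dx, dx ∧ dy) ↔ (e_x, e_y, e_z), the coefficients are exactly the components of curl F. Compute:
  ∂R/∂y - ∂Q/∂z = (0) - (0) = 0
  ∂P/∂z - ∂R/∂x = (y + 3) - (-4*x - 3*z) = 4*x + y + 3*z + 3
  ∂Q/∂x - ∂P/∂y = (-6*x + y) - (z) = -6*x + y - z.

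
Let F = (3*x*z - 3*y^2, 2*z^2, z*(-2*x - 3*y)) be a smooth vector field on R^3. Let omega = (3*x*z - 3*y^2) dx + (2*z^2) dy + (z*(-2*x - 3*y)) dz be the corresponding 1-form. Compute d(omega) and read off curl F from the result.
d(omega) = (-7*z) dy ∧ dz + (3*x + 2*z) dz ∧ dx + (6*y) dx ∧ dy; curl F = (-7*z, 3*x + 2*z, 6*y)

d omega = sum_{i<j} (∂f_j/∂x_i - ∂f_i/∂x_j) dx_i ∧ dx_j. Under the identification (dy ∧ dz, dz ∧ dx, dx ∧ dy) ↔ (e_x, e_y, e_z), the coefficients are exactly the components of curl F. Compute:
  ∂R/∂y - ∂Q/∂z = (-3*z) - (4*z) = -7*z
  ∂P/∂z - ∂R/∂x = (3*x) - (-2*z) = 3*x + 2*z
  ∂Q/∂x - ∂P/∂y = (0) - (-6*y) = 6*y.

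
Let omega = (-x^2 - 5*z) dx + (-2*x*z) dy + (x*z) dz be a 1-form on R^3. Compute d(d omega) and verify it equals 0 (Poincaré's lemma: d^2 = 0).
d(d omega) = 0

Step 1: d omega = sum_{i<j} (∂f_j/∂x_i - ∂f_i/∂x_j) dx_i ∧ dx_j:
  coeff of dx ∧ dy: -2*z
  coeff of dx ∧ dz: z + 5
  coeff of dy ∧ dz: 2*x
Step 2: Apply d again to each 2-form coefficient. The only possible 3-form in R^3 is dx ∧ dy ∧ dz, with coefficient
  ∂(coeff of dy∧dz)/∂x - ∂(coeff of dx∧dz)/∂y + ∂(coeff of dx∧dy)/∂z
  = ∂/∂x (2*x) - ∂/∂y (z + 5) + ∂/∂z (-2*z).
Each of these terms simplifies to sums of mixed partials that cancel in pairs. The result is 0 (by equality of mixed partials for smooth functions — Schwarz / Clairaut).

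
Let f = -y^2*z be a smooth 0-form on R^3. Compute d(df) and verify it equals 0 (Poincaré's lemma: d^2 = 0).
d(df) = 0

Step 1: df = sum_i (∂f/∂x_i) dx_i = (0) dx + (-2*y*z) dy + (-y^2) dz.
Step 2: Apply d again. Using the 1-form formula, the coefficient of dx ∧ dy in d(df) is ∂^2 f/∂x ∂y - ∂^2 f/∂y ∂x = (0) - (0) = 0 (equality of mixed partials for smooth f).
Similarly for dx ∧ dz and dy ∧ dz — all coefficients vanish. So d(df) = 0.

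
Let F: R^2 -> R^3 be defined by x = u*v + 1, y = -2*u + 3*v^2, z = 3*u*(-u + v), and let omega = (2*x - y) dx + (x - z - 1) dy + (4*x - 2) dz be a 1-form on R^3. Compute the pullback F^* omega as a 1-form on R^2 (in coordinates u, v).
F^* omega = (-24*u^2*v - 6*u^2 + 14*u*v^2 + 6*u*v - 12*u - 3*v^3 + 8*v) du + (u*(32*u*v + 2*u - 15*v^2 + 8)) dv

Using F^*(f dg) = (f ∘ F) d(g ∘ F), substitute each coordinate x_i by F_i(u, v) in f_i, and replace dx_i by d F_i = (∂F_i/∂u) du + (∂F_i/∂v) dv.
  For the x component: f_1(F) = 2*u*v + 2*u - 3*v^2 + 2; d F_1 = (v) du + (u) dv
  For the y component: f_2(F) = u*(3*u - 2*v); d F_2 = (-2) du + (6*v) dv
  For the z component: f_3(F) = 4*u*v + 2; d F_3 = (-6*u + 3*v) du + (3*u) dv
Combining and collecting du, dv coefficients:
  coeff of du: -24*u^2*v - 6*u^2 + 14*u*v^2 + 6*u*v - 12*u - 3*v^3 + 8*v
  coeff of dv: u*(32*u*v + 2*u - 15*v^2 + 8)
F^* omega = (-24*u^2*v - 6*u^2 + 14*u*v^2 + 6*u*v - 12*u - 3*v^3 + 8*v) du + (u*(32*u*v + 2*u - 15*v^2 + 8)) dv.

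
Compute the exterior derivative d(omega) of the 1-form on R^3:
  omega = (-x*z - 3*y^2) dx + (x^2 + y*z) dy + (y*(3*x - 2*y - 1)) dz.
d(omega) = (2*x + 6*y) dx ∧ dy + (x + 3*y) dx ∧ dz + (3*x - 5*y - 1) dy ∧ dz

For a 1-form omega = sum_i f_i dx_i, the exterior derivative is
  d(omega) = sum_{i < j} (∂f_j/∂x_i - ∂f_i/∂x_j) dx_i ∧ dx_j.
  coefficient of dx ∧ dy: ∂f_2/∂x - ∂f_1/∂y = ∂(x^2 + y*z)/∂x - ∂(-x*z - 3*y^2)/∂y = 2*x + 6*y
  coefficient of dx ∧ dz: ∂f_3/∂x - ∂f_1/∂z = ∂(y*(3*x - 2*y - 1))/∂x - ∂(-x*z - 3*y^2)/∂z = x + 3*y
  coefficient of dy ∧ dz: ∂f_3/∂y - ∂f_2/∂z = ∂(y*(3*x - 2*y - 1))/∂y - ∂(x^2 + y*z)/∂z = 3*x - 5*y - 1
Assembling: d(omega) = (2*x + 6*y) dx ∧ dy + (x + 3*y) dx ∧ dz + (3*x - 5*y - 1) dy ∧ dz.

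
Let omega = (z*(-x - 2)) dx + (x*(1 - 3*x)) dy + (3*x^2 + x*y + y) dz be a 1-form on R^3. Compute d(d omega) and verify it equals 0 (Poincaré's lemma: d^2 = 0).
d(d omega) = 0

Step 1: d omega = sum_{i<j} (∂f_j/∂x_i - ∂f_i/∂x_j) dx_i ∧ dx_j:
  coeff of dx ∧ dy: 1 - 6*x
  coeff of dx ∧ dz: 7*x + y + 2
  coeff of dy ∧ dz: x + 1
Step 2: Apply d again to each 2-form coefficient. The only possible 3-form in R^3 is dx ∧ dy ∧ dz, with coefficient
  ∂(coeff of dy∧dz)/∂x - ∂(coeff of dx∧dz)/∂y + ∂(coeff of dx∧dy)/∂z
  = ∂/∂x (x + 1) - ∂/∂y (7*x + y + 2) + ∂/∂z (1 - 6*x).
Each of these terms simplifies to sums of mixed partials that cancel in pairs. The result is 0 (by equality of mixed partials for smooth functions — Schwarz / Clairaut).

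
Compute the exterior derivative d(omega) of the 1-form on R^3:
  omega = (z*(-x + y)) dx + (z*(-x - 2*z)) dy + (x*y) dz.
d(omega) = (-2*z) dx ∧ dy + (x) dx ∧ dz + (2*x + 4*z) dy ∧ dz

For a 1-form omega = sum_i f_i dx_i, the exterior derivative is
  d(omega) = sum_{i < j} (∂f_j/∂x_i - ∂f_i/∂x_j) dx_i ∧ dx_j.
  coefficient of dx ∧ dy: ∂f_2/∂x - ∂f_1/∂y = ∂(z*(-x - 2*z))/∂x - ∂(z*(-x + y))/∂y = -2*z
  coefficient of dx ∧ dz: ∂f_3/∂x - ∂f_1/∂z = ∂(x*y)/∂x - ∂(z*(-x + y))/∂z = x
  coefficient of dy ∧ dz: ∂f_3/∂y - ∂f_2/∂z = ∂(x*y)/∂y - ∂(z*(-x - 2*z))/∂z = 2*x + 4*z
Assembling: d(omega) = (-2*z) dx ∧ dy + (x) dx ∧ dz + (2*x + 4*z) dy ∧ dz.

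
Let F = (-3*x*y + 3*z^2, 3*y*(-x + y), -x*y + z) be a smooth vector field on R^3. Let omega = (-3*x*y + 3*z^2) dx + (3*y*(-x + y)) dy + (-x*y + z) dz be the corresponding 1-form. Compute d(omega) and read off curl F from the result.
d(omega) = (-x) dy ∧ dz + (y + 6*z) dz ∧ dx + (3*x - 3*y) dx ∧ dy; curl F = (-x, y + 6*z, 3*x - 3*y)

d omega = sum_{i<j} (∂f_j/∂x_i - ∂f_i/∂x_j) dx_i ∧ dx_j. Under the identification (dy ∧ dz, dz ∧ dx, dx ∧ dy) ↔ (e_x, e_y, e_z), the coefficients are exactly the components of curl F. Compute:
  ∂R/∂y - ∂Q/∂z = (-x) - (0) = -x
  ∂P/∂z - ∂R/∂x = (6*z) - (-y) = y + 6*z
  ∂Q/∂x - ∂P/∂y = (-3*y) - (-3*x) = 3*x - 3*y.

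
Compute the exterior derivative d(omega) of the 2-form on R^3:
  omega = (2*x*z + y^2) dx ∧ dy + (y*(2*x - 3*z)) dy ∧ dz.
d(omega) = (2*x + 2*y) dx ∧ dy ∧ dz

For a 2-form omega = sum_{i<j} g_{ij} dx_i ∧ dx_j, the exterior derivative is
  d(omega) = sum_{i<j} d(g_{ij}) ∧ dx_i ∧ dx_j = sum_{i<j, k} (∂g_{ij}/∂x_k) dx_k ∧ dx_i ∧ dx_j.
Expand each term, using dx_k ∧ dx_i ∧ dx_j = sgn(permutation) dx_{(a)} ∧ dx_{(b)} ∧ dx_{(c)} with (a < b < c) sorted:
  d(2*x*z + y^2) includes (∂/∂z)(2*x*z + y^2) dz = (2*x) dz, which multiplied by dx ∧ dy gives (2*x) dx ∧ dy ∧ dz
  d(y*(2*x - 3*z)) includes (∂/∂x)(y*(2*x - 3*z)) dx = (2*y) dx, which multiplied by dy ∧ dz gives (2*y) dx ∧ dy ∧ dz
Collecting like 3-forms: d(omega) = (2*x + 2*y) dx ∧ dy ∧ dz.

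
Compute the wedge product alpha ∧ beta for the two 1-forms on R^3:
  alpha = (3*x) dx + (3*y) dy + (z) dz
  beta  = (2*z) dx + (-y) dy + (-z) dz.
alpha ∧ beta = (-3*y*(x + 2*z)) dx ∧ dy + (-z*(3*x + 2*z)) dx ∧ dz + (-2*y*z) dy ∧ dz

Distribute the wedge, using dx_i ∧ dx_j = -dx_j ∧ dx_i and dx_i ∧ dx_i = 0. For each pair (i, j) with i < j, the coefficient of dx_i ∧ dx_j in alpha ∧ beta is (alpha_i * beta_j - alpha_j * beta_i). Collecting: alpha ∧ beta = (-3*y*(x + 2*z)) dx ∧ dy + (-z*(3*x + 2*z)) dx ∧ dz + (-2*y*z) dy ∧ dz.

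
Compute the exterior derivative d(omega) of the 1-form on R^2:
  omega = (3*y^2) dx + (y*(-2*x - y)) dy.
d(omega) = (-8*y) dx ∧ dy

For a 1-form omega = sum_i f_i dx_i, the exterior derivative is
  d(omega) = sum_{i < j} (∂f_j/∂x_i - ∂f_i/∂x_j) dx_i ∧ dx_j.
  coefficient of dx ∧ dy: ∂f_2/∂x - ∂f_1/∂y = ∂(y*(-2*x - y))/∂x - ∂(3*y^2)/∂y = -8*y
Assembling: d(omega) = (-8*y) dx ∧ dy.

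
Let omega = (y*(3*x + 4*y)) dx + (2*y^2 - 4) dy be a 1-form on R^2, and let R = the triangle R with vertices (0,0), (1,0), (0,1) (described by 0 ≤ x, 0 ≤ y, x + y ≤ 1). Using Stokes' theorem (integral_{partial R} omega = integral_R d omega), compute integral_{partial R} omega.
integral_(partial R) omega = -11/6

Stokes: integral_partial_R omega = integral_R d omega with d omega = (∂Q/∂x - ∂P/∂y) dx ∧ dy.
  ∂Q/∂x = 0
  ∂P/∂y = 3*x + 8*y
  integrand = ∂Q/∂x - ∂P/∂y = -3*x - 8*y.
Integrating over R: integral_0^1 integral_0^{1-x} (-3*x - 8*y) dy dx = -11/6.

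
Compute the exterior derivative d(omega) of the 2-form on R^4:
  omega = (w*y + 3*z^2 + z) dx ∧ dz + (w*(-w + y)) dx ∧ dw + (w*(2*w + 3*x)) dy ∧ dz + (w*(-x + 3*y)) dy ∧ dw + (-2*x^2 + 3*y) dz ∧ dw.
d(omega) = (2*w) dx ∧ dy ∧ dz + (-4*x + y) dx ∧ dz ∧ dw + (-2*w) dx ∧ dy ∧ dw + (4*w + 3*x + 3) dy ∧ dz ∧ dw

For a 2-form omega = sum_{i<j} g_{ij} dx_i ∧ dx_j, the exterior derivative is
  d(omega) = sum_{i<j} d(g_{ij}) ∧ dx_i ∧ dx_j = sum_{i<j, k} (∂g_{ij}/∂x_k) dx_k ∧ dx_i ∧ dx_j.
Expand each term, using dx_k ∧ dx_i ∧ dx_j = sgn(permutation) dx_{(a)} ∧ dx_{(b)} ∧ dx_{(c)} with (a < b < c) sorted:
  d(w*y + 3*z^2 + z) includes (∂/∂y)(w*y + 3*z^2 + z) dy = (w) dy, which multiplied by dx ∧ dz gives (-w) dx ∧ dy ∧ dz
  d(w*y + 3*z^2 + z) includes (∂/∂w)(w*y + 3*z^2 + z) dw = (y) dw, which multiplied by dx ∧ dz gives (y) dx ∧ dz ∧ dw
  d(w*(-w + y)) includes (∂/∂y)(w*(-w + y)) dy = (w) dy, which multiplied by dx ∧ dw gives (-w) dx ∧ dy ∧ dw
  d(w*(2*w + 3*x)) includes (∂/∂x)(w*(2*w + 3*x)) dx = (3*w) dx, which multiplied by dy ∧ dz gives (3*w) dx ∧ dy ∧ dz
  d(w*(2*w + 3*x)) includes (∂/∂w)(w*(2*w + 3*x)) dw = (4*w + 3*x) dw, which multiplied by dy ∧ dz gives (4*w + 3*x) dy ∧ dz ∧ dw
  d(w*(-x + 3*y)) includes (∂/∂x)(w*(-x + 3*y)) dx = (-w) dx, which multiplied by dy ∧ dw gives (-w) dx ∧ dy ∧ dw
  d(-2*x^2 + 3*y) includes (∂/∂x)(-2*x^2 + 3*y) dx = (-4*x) dx, which multiplied by dz ∧ dw gives (-4*x) dx ∧ dz ∧ dw
  d(-2*x^2 + 3*y) includes (∂/∂y)(-2*x^2 + 3*y) dy = (3) dy, which multiplied by dz ∧ dw gives (3) dy ∧ dz ∧ dw
Collecting like 3-forms: d(omega) = (2*w) dx ∧ dy ∧ dz + (-4*x + y) dx ∧ dz ∧ dw + (-2*w) dx ∧ dy ∧ dw + (4*w + 3*x + 3) dy ∧ dz ∧ dw.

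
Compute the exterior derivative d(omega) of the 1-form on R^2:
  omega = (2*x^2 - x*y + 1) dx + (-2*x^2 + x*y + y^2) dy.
d(omega) = (-3*x + y) dx ∧ dy

For a 1-form omega = sum_i f_i dx_i, the exterior derivative is
  d(omega) = sum_{i < j} (∂f_j/∂x_i - ∂f_i/∂x_j) dx_i ∧ dx_j.
  coefficient of dx ∧ dy: ∂f_2/∂x - ∂f_1/∂y = ∂(-2*x^2 + x*y + y^2)/∂x - ∂(2*x^2 - x*y + 1)/∂y = -3*x + y
Assembling: d(omega) = (-3*x + y) dx ∧ dy.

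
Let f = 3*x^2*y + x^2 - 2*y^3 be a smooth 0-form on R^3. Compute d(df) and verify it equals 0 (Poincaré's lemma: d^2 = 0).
d(df) = 0

Step 1: df = sum_i (∂f/∂x_i) dx_i = (2*x*(3*y + 1)) dx + (3*x^2 - 6*y^2) dy + (0) dz.
Step 2: Apply d again. Using the 1-form formula, the coefficient of dx ∧ dy in d(df) is ∂^2 f/∂x ∂y - ∂^2 f/∂y ∂x = (6*x) - (6*x) = 0 (equality of mixed partials for smooth f).
Similarly for dx ∧ dz and dy ∧ dz — all coefficients vanish. So d(df) = 0.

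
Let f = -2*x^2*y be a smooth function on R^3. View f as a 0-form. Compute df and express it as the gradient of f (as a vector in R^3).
df = (-4*x*y) dx + (-2*x^2) dy + (0) dz; grad f = (-4*x*y, -2*x^2, 0)

For a 0-form f, d f = (∂f/∂x) dx + (∂f/∂y) dy + (∂f/∂z) dz. The components of the vector representation are exactly the entries of grad f in Cartesian coordinates:
  ∂f/∂x = -4*x*y
  ∂f/∂y = -2*x^2
  ∂f/∂z = 0.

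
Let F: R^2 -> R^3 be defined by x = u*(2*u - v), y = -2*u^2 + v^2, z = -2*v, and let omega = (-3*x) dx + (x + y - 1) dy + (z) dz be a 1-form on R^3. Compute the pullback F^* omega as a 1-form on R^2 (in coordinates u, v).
F^* omega = (u*(-24*u^2 + 22*u*v - 7*v^2 + 4)) du + (6*u^3 - 3*u^2*v - 2*u*v^2 + 2*v^3 + 2*v) dv

Using F^*(f dg) = (f ∘ F) d(g ∘ F), substitute each coordinate x_i by F_i(u, v) in f_i, and replace dx_i by d F_i = (∂F_i/∂u) du + (∂F_i/∂v) dv.
  For the x component: f_1(F) = 3*u*(-2*u + v); d F_1 = (4*u - v) du + (-u) dv
  For the y component: f_2(F) = -u*v + v^2 - 1; d F_2 = (-4*u) du + (2*v) dv
  For the z component: f_3(F) = -2*v; d F_3 = (0) du + (-2) dv
Combining and collecting du, dv coefficients:
  coeff of du: u*(-24*u^2 + 22*u*v - 7*v^2 + 4)
  coeff of dv: 6*u^3 - 3*u^2*v - 2*u*v^2 + 2*v^3 + 2*v
F^* omega = (u*(-24*u^2 + 22*u*v - 7*v^2 + 4)) du + (6*u^3 - 3*u^2*v - 2*u*v^2 + 2*v^3 + 2*v) dv.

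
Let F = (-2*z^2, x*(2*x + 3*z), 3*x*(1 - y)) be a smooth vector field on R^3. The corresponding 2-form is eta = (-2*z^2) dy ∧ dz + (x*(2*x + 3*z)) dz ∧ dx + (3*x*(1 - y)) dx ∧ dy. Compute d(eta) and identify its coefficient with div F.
d(eta) = (0) dx ∧ dy ∧ dz; div F = 0

For a 2-form in R^3 of the form above, applying d gives a 3-form with coefficient ∂P/∂x + ∂Q/∂y + ∂R/∂z:
  ∂P/∂x = 0
  ∂Q/∂y = 0
  ∂R/∂z = 0
Sum = 0, which is exactly div F.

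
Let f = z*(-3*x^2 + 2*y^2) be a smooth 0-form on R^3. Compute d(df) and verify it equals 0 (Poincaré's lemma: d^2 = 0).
d(df) = 0

Step 1: df = sum_i (∂f/∂x_i) dx_i = (-6*x*z) dx + (4*y*z) dy + (-3*x^2 + 2*y^2) dz.
Step 2: Apply d again. Using the 1-form formula, the coefficient of dx ∧ dy in d(df) is ∂^2 f/∂x ∂y - ∂^2 f/∂y ∂x = (0) - (0) = 0 (equality of mixed partials for smooth f).
Similarly for dx ∧ dz and dy ∧ dz — all coefficients vanish. So d(df) = 0.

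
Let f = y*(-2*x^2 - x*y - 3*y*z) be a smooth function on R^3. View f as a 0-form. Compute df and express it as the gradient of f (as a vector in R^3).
df = (y*(-4*x - y)) dx + (-2*x^2 - 2*x*y - 6*y*z) dy + (-3*y^2) dz; grad f = (y*(-4*x - y), -2*x^2 - 2*x*y - 6*y*z, -3*y^2)

For a 0-form f, d f = (∂f/∂x) dx + (∂f/∂y) dy + (∂f/∂z) dz. The components of the vector representation are exactly the entries of grad f in Cartesian coordinates:
  ∂f/∂x = y*(-4*x - y)
  ∂f/∂y = -2*x^2 - 2*x*y - 6*y*z
  ∂f/∂z = -3*y^2.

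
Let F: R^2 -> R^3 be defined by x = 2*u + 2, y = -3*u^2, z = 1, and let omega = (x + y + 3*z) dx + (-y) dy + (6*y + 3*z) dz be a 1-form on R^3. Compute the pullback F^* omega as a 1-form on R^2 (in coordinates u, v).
F^* omega = (-18*u^3 - 6*u^2 + 4*u + 10) du

Using F^*(f dg) = (f ∘ F) d(g ∘ F), substitute each coordinate x_i by F_i(u, v) in f_i, and replace dx_i by d F_i = (∂F_i/∂u) du + (∂F_i/∂v) dv.
  For the x component: f_1(F) = -3*u^2 + 2*u + 5; d F_1 = (2) du + (0) dv
  For the y component: f_2(F) = 3*u^2; d F_2 = (-6*u) du + (0) dv
  For the z component: f_3(F) = 3 - 18*u^2; d F_3 = (0) du + (0) dv
Combining and collecting du, dv coefficients:
  coeff of du: -18*u^3 - 6*u^2 + 4*u + 10
  coeff of dv: 0
F^* omega = (-18*u^3 - 6*u^2 + 4*u + 10) du.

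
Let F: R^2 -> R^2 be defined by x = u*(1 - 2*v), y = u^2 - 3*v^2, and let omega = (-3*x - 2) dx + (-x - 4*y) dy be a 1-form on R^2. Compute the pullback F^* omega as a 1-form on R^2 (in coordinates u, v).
F^* omega = (-8*u^3 + 4*u^2*v - 2*u^2 + 12*u*v^2 + 12*u*v - 3*u + 4*v - 2) du + (12*u^2*v + 6*u^2 - 12*u*v^2 + 6*u*v + 4*u - 72*v^3) dv

Using F^*(f dg) = (f ∘ F) d(g ∘ F), substitute each coordinate x_i by F_i(u, v) in f_i, and replace dx_i by d F_i = (∂F_i/∂u) du + (∂F_i/∂v) dv.
  For the x component: f_1(F) = 6*u*v - 3*u - 2; d F_1 = (1 - 2*v) du + (-2*u) dv
  For the y component: f_2(F) = -4*u^2 + 2*u*v - u + 12*v^2; d F_2 = (2*u) du + (-6*v) dv
Combining and collecting du, dv coefficients:
  coeff of du: -8*u^3 + 4*u^2*v - 2*u^2 + 12*u*v^2 + 12*u*v - 3*u + 4*v - 2
  coeff of dv: 12*u^2*v + 6*u^2 - 12*u*v^2 + 6*u*v + 4*u - 72*v^3
F^* omega = (-8*u^3 + 4*u^2*v - 2*u^2 + 12*u*v^2 + 12*u*v - 3*u + 4*v - 2) du + (12*u^2*v + 6*u^2 - 12*u*v^2 + 6*u*v + 4*u - 72*v^3) dv.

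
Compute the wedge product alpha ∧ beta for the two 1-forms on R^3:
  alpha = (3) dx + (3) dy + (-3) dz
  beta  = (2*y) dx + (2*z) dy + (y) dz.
alpha ∧ beta = (-6*y + 6*z) dx ∧ dy + (9*y) dx ∧ dz + (3*y + 6*z) dy ∧ dz

Distribute the wedge, using dx_i ∧ dx_j = -dx_j ∧ dx_i and dx_i ∧ dx_i = 0. For each pair (i, j) with i < j, the coefficient of dx_i ∧ dx_j in alpha ∧ beta is (alpha_i * beta_j - alpha_j * beta_i). Collecting: alpha ∧ beta = (-6*y + 6*z) dx ∧ dy + (9*y) dx ∧ dz + (3*y + 6*z) dy ∧ dz.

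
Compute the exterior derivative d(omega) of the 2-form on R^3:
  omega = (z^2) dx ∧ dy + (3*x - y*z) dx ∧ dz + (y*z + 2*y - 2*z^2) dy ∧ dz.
d(omega) = (3*z) dx ∧ dy ∧ dz

For a 2-form omega = sum_{i<j} g_{ij} dx_i ∧ dx_j, the exterior derivative is
  d(omega) = sum_{i<j} d(g_{ij}) ∧ dx_i ∧ dx_j = sum_{i<j, k} (∂g_{ij}/∂x_k) dx_k ∧ dx_i ∧ dx_j.
Expand each term, using dx_k ∧ dx_i ∧ dx_j = sgn(permutation) dx_{(a)} ∧ dx_{(b)} ∧ dx_{(c)} with (a < b < c) sorted:
  d(z^2) includes (∂/∂z)(z^2) dz = (2*z) dz, which multiplied by dx ∧ dy gives (2*z) dx ∧ dy ∧ dz
  d(3*x - y*z) includes (∂/∂y)(3*x - y*z) dy = (-z) dy, which multiplied by dx ∧ dz gives (z) dx ∧ dy ∧ dz
Collecting like 3-forms: d(omega) = (3*z) dx ∧ dy ∧ dz.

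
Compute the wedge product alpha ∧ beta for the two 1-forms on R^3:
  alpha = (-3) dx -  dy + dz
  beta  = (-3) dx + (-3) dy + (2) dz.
alpha ∧ beta = (6) dx ∧ dy + (-3) dx ∧ dz + (1) dy ∧ dz

Distribute the wedge, using dx_i ∧ dx_j = -dx_j ∧ dx_i and dx_i ∧ dx_i = 0. For each pair (i, j) with i < j, the coefficient of dx_i ∧ dx_j in alpha ∧ beta is (alpha_i * beta_j - alpha_j * beta_i). Collecting: alpha ∧ beta = (6) dx ∧ dy + (-3) dx ∧ dz + (1) dy ∧ dz.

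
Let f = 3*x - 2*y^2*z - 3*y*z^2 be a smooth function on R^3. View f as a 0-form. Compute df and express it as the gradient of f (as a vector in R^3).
df = (3) dx + (z*(-4*y - 3*z)) dy + (2*y*(-y - 3*z)) dz; grad f = (3, z*(-4*y - 3*z), 2*y*(-y - 3*z))

For a 0-form f, d f = (∂f/∂x) dx + (∂f/∂y) dy + (∂f/∂z) dz. The components of the vector representation are exactly the entries of grad f in Cartesian coordinates:
  ∂f/∂x = 3
  ∂f/∂y = z*(-4*y - 3*z)
  ∂f/∂z = 2*y*(-y - 3*z).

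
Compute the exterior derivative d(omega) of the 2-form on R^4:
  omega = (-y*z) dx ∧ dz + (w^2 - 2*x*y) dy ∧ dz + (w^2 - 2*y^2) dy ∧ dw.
d(omega) = (-2*y + z) dx ∧ dy ∧ dz + (2*w) dy ∧ dz ∧ dw

For a 2-form omega = sum_{i<j} g_{ij} dx_i ∧ dx_j, the exterior derivative is
  d(omega) = sum_{i<j} d(g_{ij}) ∧ dx_i ∧ dx_j = sum_{i<j, k} (∂g_{ij}/∂x_k) dx_k ∧ dx_i ∧ dx_j.
Expand each term, using dx_k ∧ dx_i ∧ dx_j = sgn(permutation) dx_{(a)} ∧ dx_{(b)} ∧ dx_{(c)} with (a < b < c) sorted:
  d(-y*z) includes (∂/∂y)(-y*z) dy = (-z) dy, which multiplied by dx ∧ dz gives (z) dx ∧ dy ∧ dz
  d(w^2 - 2*x*y) includes (∂/∂x)(w^2 - 2*x*y) dx = (-2*y) dx, which multiplied by dy ∧ dz gives (-2*y) dx ∧ dy ∧ dz
  d(w^2 - 2*x*y) includes (∂/∂w)(w^2 - 2*x*y) dw = (2*w) dw, which multiplied by dy ∧ dz gives (2*w) dy ∧ dz ∧ dw
Collecting like 3-forms: d(omega) = (-2*y + z) dx ∧ dy ∧ dz + (2*w) dy ∧ dz ∧ dw.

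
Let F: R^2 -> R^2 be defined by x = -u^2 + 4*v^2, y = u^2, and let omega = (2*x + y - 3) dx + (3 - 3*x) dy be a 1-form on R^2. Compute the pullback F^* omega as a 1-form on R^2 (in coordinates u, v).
F^* omega = (4*u*(2*u^2 - 10*v^2 + 3)) du + (8*v*(-u^2 + 8*v^2 - 3)) dv

Using F^*(f dg) = (f ∘ F) d(g ∘ F), substitute each coordinate x_i by F_i(u, v) in f_i, and replace dx_i by d F_i = (∂F_i/∂u) du + (∂F_i/∂v) dv.
  For the x component: f_1(F) = -u^2 + 8*v^2 - 3; d F_1 = (-2*u) du + (8*v) dv
  For the y component: f_2(F) = 3*u^2 - 12*v^2 + 3; d F_2 = (2*u) du + (0) dv
Combining and collecting du, dv coefficients:
  coeff of du: 4*u*(2*u^2 - 10*v^2 + 3)
  coeff of dv: 8*v*(-u^2 + 8*v^2 - 3)
F^* omega = (4*u*(2*u^2 - 10*v^2 + 3)) du + (8*v*(-u^2 + 8*v^2 - 3)) dv.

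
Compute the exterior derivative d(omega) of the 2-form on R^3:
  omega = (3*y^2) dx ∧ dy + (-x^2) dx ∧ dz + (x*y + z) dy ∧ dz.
d(omega) = (y) dx ∧ dy ∧ dz

For a 2-form omega = sum_{i<j} g_{ij} dx_i ∧ dx_j, the exterior derivative is
  d(omega) = sum_{i<j} d(g_{ij}) ∧ dx_i ∧ dx_j = sum_{i<j, k} (∂g_{ij}/∂x_k) dx_k ∧ dx_i ∧ dx_j.
Expand each term, using dx_k ∧ dx_i ∧ dx_j = sgn(permutation) dx_{(a)} ∧ dx_{(b)} ∧ dx_{(c)} with (a < b < c) sorted:
  d(x*y + z) includes (∂/∂x)(x*y + z) dx = (y) dx, which multiplied by dy ∧ dz gives (y) dx ∧ dy ∧ dz
Collecting like 3-forms: d(omega) = (y) dx ∧ dy ∧ dz.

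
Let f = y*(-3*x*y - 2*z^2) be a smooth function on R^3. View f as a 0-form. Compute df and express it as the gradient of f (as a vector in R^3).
df = (-3*y^2) dx + (-6*x*y - 2*z^2) dy + (-4*y*z) dz; grad f = (-3*y^2, -6*x*y - 2*z^2, -4*y*z)

For a 0-form f, d f = (∂f/∂x) dx + (∂f/∂y) dy + (∂f/∂z) dz. The components of the vector representation are exactly the entries of grad f in Cartesian coordinates:
  ∂f/∂x = -3*y^2
  ∂f/∂y = -6*x*y - 2*z^2
  ∂f/∂z = -4*y*z.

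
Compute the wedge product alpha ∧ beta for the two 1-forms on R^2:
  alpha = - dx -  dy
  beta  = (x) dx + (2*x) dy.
alpha ∧ beta = (-x) dx ∧ dy

Distribute the wedge, using dx_i ∧ dx_j = -dx_j ∧ dx_i and dx_i ∧ dx_i = 0. For each pair (i, j) with i < j, the coefficient of dx_i ∧ dx_j in alpha ∧ beta is (alpha_i * beta_j - alpha_j * beta_i). Collecting: alpha ∧ beta = (-x) dx ∧ dy.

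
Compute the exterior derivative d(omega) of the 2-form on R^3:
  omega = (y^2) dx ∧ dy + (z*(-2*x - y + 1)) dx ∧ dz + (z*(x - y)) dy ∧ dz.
d(omega) = (2*z) dx ∧ dy ∧ dz

For a 2-form omega = sum_{i<j} g_{ij} dx_i ∧ dx_j, the exterior derivative is
  d(omega) = sum_{i<j} d(g_{ij}) ∧ dx_i ∧ dx_j = sum_{i<j, k} (∂g_{ij}/∂x_k) dx_k ∧ dx_i ∧ dx_j.
Expand each term, using dx_k ∧ dx_i ∧ dx_j = sgn(permutation) dx_{(a)} ∧ dx_{(b)} ∧ dx_{(c)} with (a < b < c) sorted:
  d(z*(-2*x - y + 1)) includes (∂/∂y)(z*(-2*x - y + 1)) dy = (-z) dy, which multiplied by dx ∧ dz gives (z) dx ∧ dy ∧ dz
  d(z*(x - y)) includes (∂/∂x)(z*(x - y)) dx = (z) dx, which multiplied by dy ∧ dz gives (z) dx ∧ dy ∧ dz
Collecting like 3-forms: d(omega) = (2*z) dx ∧ dy ∧ dz.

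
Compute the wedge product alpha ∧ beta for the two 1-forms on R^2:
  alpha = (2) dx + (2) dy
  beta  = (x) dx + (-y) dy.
alpha ∧ beta = (-2*x - 2*y) dx ∧ dy

Distribute the wedge, using dx_i ∧ dx_j = -dx_j ∧ dx_i and dx_i ∧ dx_i = 0. For each pair (i, j) with i < j, the coefficient of dx_i ∧ dx_j in alpha ∧ beta is (alpha_i * beta_j - alpha_j * beta_i). Collecting: alpha ∧ beta = (-2*x - 2*y) dx ∧ dy.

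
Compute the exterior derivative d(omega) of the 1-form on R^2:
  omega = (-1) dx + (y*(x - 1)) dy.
d(omega) = (y) dx ∧ dy

For a 1-form omega = sum_i f_i dx_i, the exterior derivative is
  d(omega) = sum_{i < j} (∂f_j/∂x_i - ∂f_i/∂x_j) dx_i ∧ dx_j.
  coefficient of dx ∧ dy: ∂f_2/∂x - ∂f_1/∂y = ∂(y*(x - 1))/∂x - ∂(-1)/∂y = y
Assembling: d(omega) = (y) dx ∧ dy.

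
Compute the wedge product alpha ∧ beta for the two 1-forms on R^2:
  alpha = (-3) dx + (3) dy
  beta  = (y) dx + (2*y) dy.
alpha ∧ beta = (-9*y) dx ∧ dy

Distribute the wedge, using dx_i ∧ dx_j = -dx_j ∧ dx_i and dx_i ∧ dx_i = 0. For each pair (i, j) with i < j, the coefficient of dx_i ∧ dx_j in alpha ∧ beta is (alpha_i * beta_j - alpha_j * beta_i). Collecting: alpha ∧ beta = (-9*y) dx ∧ dy.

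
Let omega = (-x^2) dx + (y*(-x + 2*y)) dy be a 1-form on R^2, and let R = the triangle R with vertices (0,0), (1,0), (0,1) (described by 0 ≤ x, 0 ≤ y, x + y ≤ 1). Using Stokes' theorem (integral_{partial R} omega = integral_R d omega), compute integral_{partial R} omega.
integral_(partial R) omega = -1/6

Stokes: integral_partial_R omega = integral_R d omega with d omega = (∂Q/∂x - ∂P/∂y) dx ∧ dy.
  ∂Q/∂x = -y
  ∂P/∂y = 0
  integrand = ∂Q/∂x - ∂P/∂y = -y.
Integrating over R: integral_0^1 integral_0^{1-x} (-y) dy dx = -1/6.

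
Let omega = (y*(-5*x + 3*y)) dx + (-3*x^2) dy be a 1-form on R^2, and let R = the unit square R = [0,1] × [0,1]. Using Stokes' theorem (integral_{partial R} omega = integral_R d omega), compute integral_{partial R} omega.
integral_(partial R) omega = -7/2

Stokes: integral_partial_R omega = integral_R d omega with d omega = (∂Q/∂x - ∂P/∂y) dx ∧ dy.
  ∂Q/∂x = -6*x
  ∂P/∂y = -5*x + 6*y
  integrand = ∂Q/∂x - ∂P/∂y = -x - 6*y.
Integrating over R: integral_0^1 integral_0^1 (-x - 6*y) dx dy = -7/2.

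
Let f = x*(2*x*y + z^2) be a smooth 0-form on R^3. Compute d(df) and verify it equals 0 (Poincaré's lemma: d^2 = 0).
d(df) = 0

Step 1: df = sum_i (∂f/∂x_i) dx_i = (4*x*y + z^2) dx + (2*x^2) dy + (2*x*z) dz.
Step 2: Apply d again. Using the 1-form formula, the coefficient of dx ∧ dy in d(df) is ∂^2 f/∂x ∂y - ∂^2 f/∂y ∂x = (4*x) - (4*x) = 0 (equality of mixed partials for smooth f).
Similarly for dx ∧ dz and dy ∧ dz — all coefficients vanish. So d(df) = 0.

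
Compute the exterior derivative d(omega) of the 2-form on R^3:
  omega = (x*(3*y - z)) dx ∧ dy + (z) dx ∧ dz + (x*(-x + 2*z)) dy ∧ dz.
d(omega) = (-3*x + 2*z) dx ∧ dy ∧ dz

For a 2-form omega = sum_{i<j} g_{ij} dx_i ∧ dx_j, the exterior derivative is
  d(omega) = sum_{i<j} d(g_{ij}) ∧ dx_i ∧ dx_j = sum_{i<j, k} (∂g_{ij}/∂x_k) dx_k ∧ dx_i ∧ dx_j.
Expand each term, using dx_k ∧ dx_i ∧ dx_j = sgn(permutation) dx_{(a)} ∧ dx_{(b)} ∧ dx_{(c)} with (a < b < c) sorted:
  d(x*(3*y - z)) includes (∂/∂z)(x*(3*y - z)) dz = (-x) dz, which multiplied by dx ∧ dy gives (-x) dx ∧ dy ∧ dz
  d(x*(-x + 2*z)) includes (∂/∂x)(x*(-x + 2*z)) dx = (-2*x + 2*z) dx, which multiplied by dy ∧ dz gives (-2*x + 2*z) dx ∧ dy ∧ dz
Collecting like 3-forms: d(omega) = (-3*x + 2*z) dx ∧ dy ∧ dz.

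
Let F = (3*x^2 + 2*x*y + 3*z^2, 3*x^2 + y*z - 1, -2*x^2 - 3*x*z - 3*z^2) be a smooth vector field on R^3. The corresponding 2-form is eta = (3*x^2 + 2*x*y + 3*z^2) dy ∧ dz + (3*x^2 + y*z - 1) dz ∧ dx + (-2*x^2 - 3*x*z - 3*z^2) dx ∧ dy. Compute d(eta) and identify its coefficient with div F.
d(eta) = (3*x + 2*y - 5*z) dx ∧ dy ∧ dz; div F = 3*x + 2*y - 5*z

For a 2-form in R^3 of the form above, applying d gives a 3-form with coefficient ∂P/∂x + ∂Q/∂y + ∂R/∂z:
  ∂P/∂x = 6*x + 2*y
  ∂Q/∂y = z
  ∂R/∂z = -3*x - 6*z
Sum = 3*x + 2*y - 5*z, which is exactly div F.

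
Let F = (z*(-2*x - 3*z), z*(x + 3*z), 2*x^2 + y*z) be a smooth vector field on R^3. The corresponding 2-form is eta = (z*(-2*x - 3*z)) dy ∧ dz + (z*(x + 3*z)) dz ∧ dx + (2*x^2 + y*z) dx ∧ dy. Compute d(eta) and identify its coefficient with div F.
d(eta) = (y - 2*z) dx ∧ dy ∧ dz; div F = y - 2*z

For a 2-form in R^3 of the form above, applying d gives a 3-form with coefficient ∂P/∂x + ∂Q/∂y + ∂R/∂z:
  ∂P/∂x = -2*z
  ∂Q/∂y = 0
  ∂R/∂z = y
Sum = y - 2*z, which is exactly div F.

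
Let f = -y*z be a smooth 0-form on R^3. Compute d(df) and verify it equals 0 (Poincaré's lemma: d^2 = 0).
d(df) = 0

Step 1: df = sum_i (∂f/∂x_i) dx_i = (0) dx + (-z) dy + (-y) dz.
Step 2: Apply d again. Using the 1-form formula, the coefficient of dx ∧ dy in d(df) is ∂^2 f/∂x ∂y - ∂^2 f/∂y ∂x = (0) - (0) = 0 (equality of mixed partials for smooth f).
Similarly for dx ∧ dz and dy ∧ dz — all coefficients vanish. So d(df) = 0.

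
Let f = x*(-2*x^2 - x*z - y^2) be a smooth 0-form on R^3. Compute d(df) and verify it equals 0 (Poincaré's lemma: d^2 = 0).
d(df) = 0

Step 1: df = sum_i (∂f/∂x_i) dx_i = (-6*x^2 - 2*x*z - y^2) dx + (-2*x*y) dy + (-x^2) dz.
Step 2: Apply d again. Using the 1-form formula, the coefficient of dx ∧ dy in d(df) is ∂^2 f/∂x ∂y - ∂^2 f/∂y ∂x = (-2*y) - (-2*y) = 0 (equality of mixed partials for smooth f).
Similarly for dx ∧ dz and dy ∧ dz — all coefficients vanish. So d(df) = 0.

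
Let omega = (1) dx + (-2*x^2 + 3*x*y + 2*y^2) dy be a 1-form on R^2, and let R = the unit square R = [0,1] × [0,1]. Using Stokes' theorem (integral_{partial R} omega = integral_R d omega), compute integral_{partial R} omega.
integral_(partial R) omega = -1/2

Stokes: integral_partial_R omega = integral_R d omega with d omega = (∂Q/∂x - ∂P/∂y) dx ∧ dy.
  ∂Q/∂x = -4*x + 3*y
  ∂P/∂y = 0
  integrand = ∂Q/∂x - ∂P/∂y = -4*x + 3*y.
Integrating over R: integral_0^1 integral_0^1 (-4*x + 3*y) dx dy = -1/2.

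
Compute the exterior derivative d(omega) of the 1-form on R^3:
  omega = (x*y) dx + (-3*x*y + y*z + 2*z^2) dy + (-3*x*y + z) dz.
d(omega) = (-x - 3*y) dx ∧ dy + (-3*y) dx ∧ dz + (-3*x - y - 4*z) dy ∧ dz

For a 1-form omega = sum_i f_i dx_i, the exterior derivative is
  d(omega) = sum_{i < j} (∂f_j/∂x_i - ∂f_i/∂x_j) dx_i ∧ dx_j.
  coefficient of dx ∧ dy: ∂f_2/∂x - ∂f_1/∂y = ∂(-3*x*y + y*z + 2*z^2)/∂x - ∂(x*y)/∂y = -x - 3*y
  coefficient of dx ∧ dz: ∂f_3/∂x - ∂f_1/∂z = ∂(-3*x*y + z)/∂x - ∂(x*y)/∂z = -3*y
  coefficient of dy ∧ dz: ∂f_3/∂y - ∂f_2/∂z = ∂(-3*x*y + z)/∂y - ∂(-3*x*y + y*z + 2*z^2)/∂z = -3*x - y - 4*z
Assembling: d(omega) = (-x - 3*y) dx ∧ dy + (-3*y) dx ∧ dz + (-3*x - y - 4*z) dy ∧ dz.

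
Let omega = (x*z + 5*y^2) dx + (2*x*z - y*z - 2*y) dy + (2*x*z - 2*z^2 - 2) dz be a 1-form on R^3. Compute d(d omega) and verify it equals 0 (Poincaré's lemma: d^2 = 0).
d(d omega) = 0

Step 1: d omega = sum_{i<j} (∂f_j/∂x_i - ∂f_i/∂x_j) dx_i ∧ dx_j:
  coeff of dx ∧ dy: -10*y + 2*z
  coeff of dx ∧ dz: -x + 2*z
  coeff of dy ∧ dz: -2*x + y
Step 2: Apply d again to each 2-form coefficient. The only possible 3-form in R^3 is dx ∧ dy ∧ dz, with coefficient
  ∂(coeff of dy∧dz)/∂x - ∂(coeff of dx∧dz)/∂y + ∂(coeff of dx∧dy)/∂z
  = ∂/∂x (-2*x + y) - ∂/∂y (-x + 2*z) + ∂/∂z (-10*y + 2*z).
Each of these terms simplifies to sums of mixed partials that cancel in pairs. The result is 0 (by equality of mixed partials for smooth functions — Schwarz / Clairaut).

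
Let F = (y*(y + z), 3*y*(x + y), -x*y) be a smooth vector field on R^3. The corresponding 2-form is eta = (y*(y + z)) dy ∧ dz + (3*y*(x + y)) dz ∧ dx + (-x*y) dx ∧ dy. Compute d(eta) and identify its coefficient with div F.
d(eta) = (3*x + 6*y) dx ∧ dy ∧ dz; div F = 3*x + 6*y

For a 2-form in R^3 of the form above, applying d gives a 3-form with coefficient ∂P/∂x + ∂Q/∂y + ∂R/∂z:
  ∂P/∂x = 0
  ∂Q/∂y = 3*x + 6*y
  ∂R/∂z = 0
Sum = 3*x + 6*y, which is exactly div F.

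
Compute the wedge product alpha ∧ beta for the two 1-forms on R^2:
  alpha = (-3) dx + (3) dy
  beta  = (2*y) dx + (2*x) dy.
alpha ∧ beta = (-6*x - 6*y) dx ∧ dy

Distribute the wedge, using dx_i ∧ dx_j = -dx_j ∧ dx_i and dx_i ∧ dx_i = 0. For each pair (i, j) with i < j, the coefficient of dx_i ∧ dx_j in alpha ∧ beta is (alpha_i * beta_j - alpha_j * beta_i). Collecting: alpha ∧ beta = (-6*x - 6*y) dx ∧ dy.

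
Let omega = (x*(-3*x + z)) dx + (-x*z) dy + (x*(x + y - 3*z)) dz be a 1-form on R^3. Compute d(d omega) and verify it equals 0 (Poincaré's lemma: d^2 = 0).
d(d omega) = 0

Step 1: d omega = sum_{i<j} (∂f_j/∂x_i - ∂f_i/∂x_j) dx_i ∧ dx_j:
  coeff of dx ∧ dy: -z
  coeff of dx ∧ dz: x + y - 3*z
  coeff of dy ∧ dz: 2*x
Step 2: Apply d again to each 2-form coefficient. The only possible 3-form in R^3 is dx ∧ dy ∧ dz, with coefficient
  ∂(coeff of dy∧dz)/∂x - ∂(coeff of dx∧dz)/∂y + ∂(coeff of dx∧dy)/∂z
  = ∂/∂x (2*x) - ∂/∂y (x + y - 3*z) + ∂/∂z (-z).
Each of these terms simplifies to sums of mixed partials that cancel in pairs. The result is 0 (by equality of mixed partials for smooth functions — Schwarz / Clairaut).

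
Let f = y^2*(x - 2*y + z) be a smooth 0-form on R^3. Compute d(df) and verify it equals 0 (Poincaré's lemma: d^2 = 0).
d(df) = 0

Step 1: df = sum_i (∂f/∂x_i) dx_i = (y^2) dx + (2*y*(x - 3*y + z)) dy + (y^2) dz.
Step 2: Apply d again. Using the 1-form formula, the coefficient of dx ∧ dy in d(df) is ∂^2 f/∂x ∂y - ∂^2 f/∂y ∂x = (2*y) - (2*y) = 0 (equality of mixed partials for smooth f).
Similarly for dx ∧ dz and dy ∧ dz — all coefficients vanish. So d(df) = 0.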